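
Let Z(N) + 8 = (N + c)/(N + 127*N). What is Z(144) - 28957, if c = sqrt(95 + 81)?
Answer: -3707519/128 + sqrt(11)/4608 ≈ -28965.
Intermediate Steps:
c = 4*sqrt(11) (c = sqrt(176) = 4*sqrt(11) ≈ 13.266)
Z(N) = -8 + (N + 4*sqrt(11))/(128*N) (Z(N) = -8 + (N + 4*sqrt(11))/(N + 127*N) = -8 + (N + 4*sqrt(11))/((128*N)) = -8 + (N + 4*sqrt(11))*(1/(128*N)) = -8 + (N + 4*sqrt(11))/(128*N))
Z(144) - 28957 = (-1023/128 + (1/32)*sqrt(11)/144) - 28957 = (-1023/128 + (1/32)*sqrt(11)*(1/144)) - 28957 = (-1023/128 + sqrt(11)/4608) - 28957 = -3707519/128 + sqrt(11)/4608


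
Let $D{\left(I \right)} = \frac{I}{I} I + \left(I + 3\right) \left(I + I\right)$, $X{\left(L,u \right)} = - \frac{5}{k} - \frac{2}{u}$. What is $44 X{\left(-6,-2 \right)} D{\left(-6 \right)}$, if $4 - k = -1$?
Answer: $0$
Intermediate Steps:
$k = 5$ ($k = 4 - -1 = 4 + 1 = 5$)
$X{\left(L,u \right)} = -1 - \frac{2}{u}$ ($X{\left(L,u \right)} = - \frac{5}{5} - \frac{2}{u} = \left(-5\right) \frac{1}{5} - \frac{2}{u} = -1 - \frac{2}{u}$)
$D{\left(I \right)} = I + 2 I \left(3 + I\right)$ ($D{\left(I \right)} = 1 I + \left(3 + I\right) 2 I = I + 2 I \left(3 + I\right)$)
$44 X{\left(-6,-2 \right)} D{\left(-6 \right)} = 44 \frac{-2 - -2}{-2} \left(- 6 \left(7 + 2 \left(-6\right)\right)\right) = 44 \left(- \frac{-2 + 2}{2}\right) \left(- 6 \left(7 - 12\right)\right) = 44 \left(\left(- \frac{1}{2}\right) 0\right) \left(\left(-6\right) \left(-5\right)\right) = 44 \cdot 0 \cdot 30 = 0 \cdot 30 = 0$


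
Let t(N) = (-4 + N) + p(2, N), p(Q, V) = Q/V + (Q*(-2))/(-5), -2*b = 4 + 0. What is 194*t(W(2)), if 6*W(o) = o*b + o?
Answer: -27742/15 ≈ -1849.5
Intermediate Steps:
b = -2 (b = -(4 + 0)/2 = -½*4 = -2)
p(Q, V) = 2*Q/5 + Q/V (p(Q, V) = Q/V - 2*Q*(-⅕) = Q/V + 2*Q/5 = 2*Q/5 + Q/V)
W(o) = -o/6 (W(o) = (o*(-2) + o)/6 = (-2*o + o)/6 = (-o)/6 = -o/6)
t(N) = -16/5 + N + 2/N (t(N) = (-4 + N) + ((⅖)*2 + 2/N) = (-4 + N) + (⅘ + 2/N) = -16/5 + N + 2/N)
194*t(W(2)) = 194*(-16/5 - ⅙*2 + 2/((-⅙*2))) = 194*(-16/5 - ⅓ + 2/(-⅓)) = 194*(-16/5 - ⅓ + 2*(-3)) = 194*(-16/5 - ⅓ - 6) = 194*(-143/15) = -27742/15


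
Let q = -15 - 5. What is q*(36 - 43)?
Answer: 140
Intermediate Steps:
q = -20
q*(36 - 43) = -20*(36 - 43) = -20*(-7) = 140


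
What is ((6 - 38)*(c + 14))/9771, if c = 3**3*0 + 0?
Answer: -448/9771 ≈ -0.045850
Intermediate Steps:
c = 0 (c = 27*0 + 0 = 0 + 0 = 0)
((6 - 38)*(c + 14))/9771 = ((6 - 38)*(0 + 14))/9771 = -32*14*(1/9771) = -448*1/9771 = -448/9771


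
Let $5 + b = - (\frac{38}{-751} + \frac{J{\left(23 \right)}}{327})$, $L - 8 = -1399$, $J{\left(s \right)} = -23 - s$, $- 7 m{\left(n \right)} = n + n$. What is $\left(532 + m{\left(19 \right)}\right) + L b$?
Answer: $\frac{12403746703}{1719039} \approx 7215.5$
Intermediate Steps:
$m{\left(n \right)} = - \frac{2 n}{7}$ ($m{\left(n \right)} = - \frac{n + n}{7} = - \frac{2 n}{7}$)
$L = -1391$ ($L = 8 - 1399 = -1391$)
$b = - \frac{1180913}{245577}$ ($b = -5 - \left(\frac{38}{-751} + \frac{-23 - 23}{327}\right) = -5 - \left(38 \left(- \frac{1}{751}\right) + \left(-23 - 23\right) \frac{1}{327}\right) = -5 - \left(- \frac{38}{751} - \frac{46}{327}\right) = -5 - - \frac{46972}{245577} = -5 + \frac{46972}{245577} = - \frac{1180913}{245577} \approx -4.8087$)
$\left(532 + m{\left(19 \right)}\right) + L b = \left(532 - \frac{38}{7}\right) - - \frac{1642649983}{245577} = \left(532 - \frac{38}{7}\right) + \frac{1642649983}{245577} = \frac{3686}{7} + \frac{1642649983}{245577} = \frac{12403746703}{1719039}$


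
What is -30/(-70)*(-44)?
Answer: -132/7 ≈ -18.857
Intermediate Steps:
-30/(-70)*(-44) = -30*(-1/70)*(-44) = (3/7)*(-44) = -132/7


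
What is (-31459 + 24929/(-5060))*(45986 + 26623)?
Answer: -11559895116621/5060 ≈ -2.2846e+9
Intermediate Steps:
(-31459 + 24929/(-5060))*(45986 + 26623) = (-31459 + 24929*(-1/5060))*72609 = (-31459 - 24929/5060)*72609 = -159207469/5060*72609 = -11559895116621/5060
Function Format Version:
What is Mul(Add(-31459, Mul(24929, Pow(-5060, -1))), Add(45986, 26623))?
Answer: Rational(-11559895116621, 5060) ≈ -2.2846e+9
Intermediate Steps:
Mul(Add(-31459, Mul(24929, Pow(-5060, -1))), Add(45986, 26623)) = Mul(Add(-31459, Mul(24929, Rational(-1, 5060))), 72609) = Mul(Add(-31459, Rational(-24929, 5060)), 72609) = Mul(Rational(-159207469, 5060), 72609) = Rational(-11559895116621, 5060)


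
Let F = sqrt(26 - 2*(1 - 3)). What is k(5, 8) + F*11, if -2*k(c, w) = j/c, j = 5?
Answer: -1/2 + 11*sqrt(30) ≈ 59.750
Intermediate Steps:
k(c, w) = -5/(2*c)
F = sqrt(30) (F = sqrt(26 - 2*(-2)) = sqrt(26 + 4) = sqrt(30) ≈ 5.4772)
k(5, 8) + F*11 = -5/2/5 + sqrt(30)*11 = -5/2*1/5 + 11*sqrt(30) = -1/2 + 11*sqrt(30)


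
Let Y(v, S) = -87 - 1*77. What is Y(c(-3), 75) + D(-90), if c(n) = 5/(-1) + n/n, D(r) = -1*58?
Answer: -222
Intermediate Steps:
D(r) = -58
c(n) = -4 (c(n) = 5*(-1) + 1 = -5 + 1 = -4)
Y(v, S) = -164 (Y(v, S) = -87 - 77 = -164)
Y(c(-3), 75) + D(-90) = -164 - 58 = -222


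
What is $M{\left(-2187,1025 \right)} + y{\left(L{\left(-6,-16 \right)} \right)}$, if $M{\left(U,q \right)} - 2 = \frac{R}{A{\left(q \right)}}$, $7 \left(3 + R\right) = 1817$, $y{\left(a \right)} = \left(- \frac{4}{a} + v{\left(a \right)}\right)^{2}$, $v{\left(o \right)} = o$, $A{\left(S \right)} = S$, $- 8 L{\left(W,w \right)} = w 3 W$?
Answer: $\frac{749868401}{581175} \approx 1290.3$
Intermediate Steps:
$L{\left(W,w \right)} = - \frac{3 W w}{8}$ ($L{\left(W,w \right)} = - \frac{w 3 W}{8} = - \frac{3 w W}{8} = - \frac{3 W w}{8}$)
$y{\left(a \right)} = \left(a - \frac{4}{a}\right)^{2}$ ($y{\left(a \right)} = \left(- \frac{4}{a} + a\right)^{2} = \left(a - \frac{4}{a}\right)^{2}$)
$R = \frac{1796}{7}$ ($R = -3 + \frac{1}{7} \cdot 1817 = -3 + \frac{1817}{7} = \frac{1796}{7} \approx 256.57$)
$M{\left(U,q \right)} = 2 + \frac{1796}{7 q}$
$M{\left(-2187,1025 \right)} + y{\left(L{\left(-6,-16 \right)} \right)} = \left(2 + \frac{1796}{7 \cdot 1025}\right) + \frac{\left(-4 + \left(\left(- \frac{3}{8}\right) \left(-6\right) \left(-16\right)\right)^{2}\right)^{2}}{1296} = \left(2 + \frac{1796}{7} \cdot \frac{1}{1025}\right) + \frac{\left(-4 + \left(-36\right)^{2}\right)^{2}}{1296} = \left(2 + \frac{1796}{7175}\right) + \frac{\left(-4 + 1296\right)^{2}}{1296} = \frac{16146}{7175} + \frac{1292^{2}}{1296} = \frac{16146}{7175} + \frac{1}{1296} \cdot 1669264 = \frac{16146}{7175} + \frac{104329}{81} = \frac{749868401}{581175}$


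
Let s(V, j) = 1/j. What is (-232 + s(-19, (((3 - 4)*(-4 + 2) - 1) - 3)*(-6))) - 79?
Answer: -3731/12 ≈ -310.92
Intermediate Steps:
(-232 + s(-19, (((3 - 4)*(-4 + 2) - 1) - 3)*(-6))) - 79 = (-232 + 1/((((3 - 4)*(-4 + 2) - 1) - 3)*(-6))) - 79 = (-232 + 1/(((-1*(-2) - 1) - 3)*(-6))) - 79 = (-232 + 1/(((2 - 1) - 3)*(-6))) - 79 = (-232 + 1/((1 - 3)*(-6))) - 79 = (-232 + 1/(-2*(-6))) - 79 = (-232 + 1/12) - 79 = -2783/12 - 79 = -3731/12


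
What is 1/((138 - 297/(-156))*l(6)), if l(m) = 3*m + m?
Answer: 13/43650 ≈ 0.00029782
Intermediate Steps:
l(m) = 4*m
1/((138 - 297/(-156))*l(6)) = 1/((138 - 297/(-156))*(4*6)) = 1/((138 - 297*(-1)/156)*24) = 1/((138 - 1*(-99/52))*24) = 1/((138 + 99/52)*24) = 1/((7275/52)*24) = 1/(43650/13) = 13/43650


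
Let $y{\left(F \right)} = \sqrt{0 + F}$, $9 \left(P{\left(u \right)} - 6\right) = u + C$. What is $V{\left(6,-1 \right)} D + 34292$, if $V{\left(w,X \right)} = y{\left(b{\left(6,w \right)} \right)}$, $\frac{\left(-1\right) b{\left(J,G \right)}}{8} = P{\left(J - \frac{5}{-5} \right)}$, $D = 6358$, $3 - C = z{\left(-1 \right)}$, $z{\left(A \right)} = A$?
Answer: $34292 + \frac{12716 i \sqrt{130}}{3} \approx 34292.0 + 48328.0 i$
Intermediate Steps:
$C = 4$ ($C = 3 - -1 = 3 + 1 = 4$)
$P{\left(u \right)} = \frac{58}{9} + \frac{u}{9}$ ($P{\left(u \right)} = 6 + \frac{u + 4}{9} = 6 + \frac{4 + u}{9} = 6 + \left(\frac{4}{9} + \frac{u}{9}\right) = \frac{58}{9} + \frac{u}{9}$)
$b{\left(J,G \right)} = - \frac{472}{9} - \frac{8 J}{9}$ ($b{\left(J,G \right)} = - 8 \left(\frac{58}{9} + \frac{J - \frac{5}{-5}}{9}\right) = - 8 \left(\frac{58}{9} + \frac{J - -1}{9}\right) = - 8 \left(\frac{58}{9} + \frac{J + 1}{9}\right) = - 8 \left(\frac{58}{9} + \frac{1 + J}{9}\right) = - 8 \left(\frac{58}{9} + \left(\frac{1}{9} + \frac{J}{9}\right)\right) = - 8 \left(\frac{59}{9} + \frac{J}{9}\right) = - \frac{472}{9} - \frac{8 J}{9}$)
$y{\left(F \right)} = \sqrt{F}$
$V{\left(w,X \right)} = \frac{2 i \sqrt{130}}{3}$ ($V{\left(w,X \right)} = \sqrt{- \frac{472}{9} - \frac{16}{3}} = \sqrt{- \frac{520}{9}} = \frac{2 i \sqrt{130}}{3}$)
$V{\left(6,-1 \right)} D + 34292 = \frac{2 i \sqrt{130}}{3} \cdot 6358 + 34292 = \frac{12716 i \sqrt{130}}{3} + 34292 = 34292 + \frac{12716 i \sqrt{130}}{3}$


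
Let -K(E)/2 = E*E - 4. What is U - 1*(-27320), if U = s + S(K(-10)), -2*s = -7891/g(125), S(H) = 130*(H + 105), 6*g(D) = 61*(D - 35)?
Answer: 29306191/1830 ≈ 16014.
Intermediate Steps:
K(E) = 8 - 2*E**2 (K(E) = -2*(E*E - 4) = -2*(E**2 - 4) = -2*(-4 + E**2) = 8 - 2*E**2)
g(D) = -2135/6 + 61*D/6 (g(D) = (61*(D - 35))/6 = (61*(-35 + D))/6 = (-2135 + 61*D)/6 = -2135/6 + 61*D/6)
S(H) = 13650 + 130*H (S(H) = 130*(105 + H) = 13650 + 130*H)
s = 7891/1830 (s = -(-7891)/(2*(-2135/6 + (61/6)*125)) = -(-7891)/(2*(-2135/6 + 7625/6)) = -(-7891)/(2*915) = -1/2*(-7891/915) = 7891/1830 ≈ 4.3120)
U = -20689409/1830 (U = 7891/1830 + (13650 + 130*(8 - 2*(-10)**2)) = 7891/1830 + (13650 + 130*(8 - 2*100)) = 7891/1830 + (13650 + 130*(8 - 200)) = 7891/1830 + (13650 + 130*(-192)) = 7891/1830 + (13650 - 24960) = 7891/1830 - 11310 = -20689409/1830 ≈ -11306.)
U - 1*(-27320) = -20689409/1830 - 1*(-27320) = -20689409/1830 + 27320 = 29306191/1830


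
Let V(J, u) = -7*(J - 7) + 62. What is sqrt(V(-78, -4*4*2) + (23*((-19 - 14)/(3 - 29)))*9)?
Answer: 3*sqrt(69082)/26 ≈ 30.327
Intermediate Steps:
V(J, u) = 111 - 7*J (V(J, u) = -7*(-7 + J) + 62 = (49 - 7*J) + 62 = 111 - 7*J)
sqrt(V(-78, -4*4*2) + (23*((-19 - 14)/(3 - 29)))*9) = sqrt((111 - 7*(-78)) + (23*((-19 - 14)/(3 - 29)))*9) = sqrt((111 + 546) + (23*(-33/(-26)))*9) = sqrt(657 + (23*(-33*(-1/26)))*9) = sqrt(657 + (23*(33/26))*9) = sqrt(657 + (759/26)*9) = sqrt(657 + 6831/26) = sqrt(23913/26) = 3*sqrt(69082)/26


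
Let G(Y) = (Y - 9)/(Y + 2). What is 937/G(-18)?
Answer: 14992/27 ≈ 555.26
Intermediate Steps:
G(Y) = (-9 + Y)/(2 + Y)
937/G(-18) = 937/(((-9 - 18)/(2 - 18))) = 937/((-27/(-16))) = 937/((-1/16*(-27))) = 937/(27/16) = 937*(16/27) = 14992/27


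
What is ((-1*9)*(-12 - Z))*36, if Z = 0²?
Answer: 3888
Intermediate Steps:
Z = 0
((-1*9)*(-12 - Z))*36 = ((-1*9)*(-12 - 1*0))*36 = -9*(-12 + 0)*36 = -9*(-12)*36 = 108*36 = 3888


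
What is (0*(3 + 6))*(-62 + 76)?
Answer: 0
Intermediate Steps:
(0*(3 + 6))*(-62 + 76) = (0*9)*14 = 0*14 = 0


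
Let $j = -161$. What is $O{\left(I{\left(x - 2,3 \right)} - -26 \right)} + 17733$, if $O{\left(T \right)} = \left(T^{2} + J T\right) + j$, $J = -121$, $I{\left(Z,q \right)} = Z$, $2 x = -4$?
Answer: $15394$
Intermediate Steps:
$x = -2$ ($x = \frac{1}{2} \left(-4\right) = -2$)
$O{\left(T \right)} = -161 + T^{2} - 121 T$ ($O{\left(T \right)} = \left(T^{2} - 121 T\right) - 161 = -161 + T^{2} - 121 T$)
$O{\left(I{\left(x - 2,3 \right)} - -26 \right)} + 17733 = \left(-161 + \left(\left(-2 - 2\right) - -26\right)^{2} - 121 \left(\left(-2 - 2\right) - -26\right)\right) + 17733 = \left(-161 + \left(\left(-2 - 2\right) + 26\right)^{2} - 121 \left(\left(-2 - 2\right) + 26\right)\right) + 17733 = \left(-161 + \left(-4 + 26\right)^{2} - 121 \left(-4 + 26\right)\right) + 17733 = \left(-161 + 22^{2} - 2662\right) + 17733 = \left(-161 + 484 - 2662\right) + 17733 = -2339 + 17733 = 15394$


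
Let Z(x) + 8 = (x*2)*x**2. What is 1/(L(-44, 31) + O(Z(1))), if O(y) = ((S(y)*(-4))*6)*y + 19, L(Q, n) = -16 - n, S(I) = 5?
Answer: 1/692 ≈ 0.0014451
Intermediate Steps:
Z(x) = -8 + 2*x**3 (Z(x) = -8 + (x*2)*x**2 = -8 + (2*x)*x**2 = -8 + 2*x**3)
O(y) = 19 - 120*y (O(y) = ((5*(-4))*6)*y + 19 = (-20*6)*y + 19 = -120*y + 19 = 19 - 120*y)
1/(L(-44, 31) + O(Z(1))) = 1/((-16 - 1*31) + (19 - 120*(-8 + 2*1**3))) = 1/((-16 - 31) + (19 - 120*(-8 + 2*1))) = 1/(-47 + (19 - 120*(-8 + 2))) = 1/(-47 + (19 - 120*(-6))) = 1/(-47 + (19 + 720)) = 1/(-47 + 739) = 1/692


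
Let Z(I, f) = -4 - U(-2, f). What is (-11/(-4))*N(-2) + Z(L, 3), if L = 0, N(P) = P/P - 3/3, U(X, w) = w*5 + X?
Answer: -17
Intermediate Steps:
U(X, w) = X + 5*w (U(X, w) = 5*w + X = X + 5*w)
N(P) = 0 (N(P) = 1 - 3*⅓ = 1 - 1 = 0)
Z(I, f) = -2 - 5*f (Z(I, f) = -4 - (-2 + 5*f) = -4 + (2 - 5*f) = -2 - 5*f)
(-11/(-4))*N(-2) + Z(L, 3) = -11/(-4)*0 + (-2 - 5*3) = -11*(-¼)*0 + (-2 - 15) = (11/4)*0 - 17 = 0 - 17 = -17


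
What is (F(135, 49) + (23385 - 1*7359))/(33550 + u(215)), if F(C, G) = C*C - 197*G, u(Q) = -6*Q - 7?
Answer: 24598/32253 ≈ 0.76266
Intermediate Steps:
u(Q) = -7 - 6*Q
F(C, G) = C² - 197*G
(F(135, 49) + (23385 - 1*7359))/(33550 + u(215)) = ((135² - 197*49) + (23385 - 1*7359))/(33550 + (-7 - 6*215)) = ((18225 - 9653) + (23385 - 7359))/(33550 + (-7 - 1290)) = (8572 + 16026)/(33550 - 1297) = 24598/32253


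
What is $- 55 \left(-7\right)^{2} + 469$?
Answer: $-2226$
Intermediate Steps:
$- 55 \left(-7\right)^{2} + 469 = \left(-55\right) 49 + 469 = -2695 + 469 = -2226$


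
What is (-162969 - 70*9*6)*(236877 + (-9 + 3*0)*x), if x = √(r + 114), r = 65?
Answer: -39499002873 + 1500741*√179 ≈ -3.9479e+10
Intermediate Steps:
x = √179 (x = √(65 + 114) = √179 ≈ 13.379)
(-162969 - 70*9*6)*(236877 + (-9 + 3*0)*x) = (-162969 - 70*9*6)*(236877 + (-9 + 3*0)*√179) = (-162969 - 630*6)*(236877 + (-9 + 0)*√179) = (-162969 - 3780)*(236877 - 9*√179) = -166749*(236877 - 9*√179) = -39499002873 + 1500741*√179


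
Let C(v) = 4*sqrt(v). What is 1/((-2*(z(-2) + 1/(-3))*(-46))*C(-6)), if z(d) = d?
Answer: I*sqrt(6)/5152 ≈ 0.00047544*I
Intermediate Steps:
1/((-2*(z(-2) + 1/(-3))*(-46))*C(-6)) = 1/((-2*(-2 + 1/(-3))*(-46))*(4*sqrt(-6))) = 1/((-2*(-2 - 1/3)*(-46))*(4*(I*sqrt(6)))) = 1/((-2*(-7/3)*(-46))*(4*I*sqrt(6))) = 1/(((14/3)*(-46))*(4*I*sqrt(6))) = 1/(-2576*I*sqrt(6)/3) = I*sqrt(6)/5152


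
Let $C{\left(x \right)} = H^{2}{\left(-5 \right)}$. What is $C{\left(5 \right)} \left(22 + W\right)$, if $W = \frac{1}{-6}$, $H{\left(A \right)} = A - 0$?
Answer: $\frac{3275}{6} \approx 545.83$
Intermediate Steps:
$H{\left(A \right)} = A$ ($H{\left(A \right)} = A + 0 = A$)
$C{\left(x \right)} = 25$ ($C{\left(x \right)} = \left(-5\right)^{2} = 25$)
$W = - \frac{1}{6} \approx -0.16667$
$C{\left(5 \right)} \left(22 + W\right) = 25 \left(22 - \frac{1}{6}\right) = 25 \cdot \frac{131}{6} = \frac{3275}{6}$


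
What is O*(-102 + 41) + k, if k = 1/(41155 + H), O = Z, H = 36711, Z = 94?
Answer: -446483643/77866 ≈ -5734.0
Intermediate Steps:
O = 94
k = 1/77866 (k = 1/(41155 + 36711) = 1/77866 ≈ 1.2843e-5)
O*(-102 + 41) + k = 94*(-102 + 41) + 1/77866 = 94*(-61) + 1/77866 = -5734 + 1/77866 = -446483643/77866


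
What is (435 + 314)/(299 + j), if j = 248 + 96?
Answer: 749/643 ≈ 1.1649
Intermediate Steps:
j = 344
(435 + 314)/(299 + j) = (435 + 314)/(299 + 344) = 749/643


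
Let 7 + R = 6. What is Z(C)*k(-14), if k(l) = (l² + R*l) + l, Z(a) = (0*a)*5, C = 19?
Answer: 0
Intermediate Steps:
R = -1 (R = -7 + 6 = -1)
Z(a) = 0 (Z(a) = 0*5 = 0)
k(l) = l² (k(l) = (l² - l) + l = l²)
Z(C)*k(-14) = 0*(-14)² = 0*196 = 0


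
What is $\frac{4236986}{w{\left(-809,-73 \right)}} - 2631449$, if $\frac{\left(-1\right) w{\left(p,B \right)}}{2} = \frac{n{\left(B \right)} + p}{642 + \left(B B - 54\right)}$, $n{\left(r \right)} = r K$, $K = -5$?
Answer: $\frac{11366759725}{444} \approx 2.5601 \cdot 10^{7}$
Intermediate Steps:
$n{\left(r \right)} = - 5 r$ ($n{\left(r \right)} = r \left(-5\right) = - 5 r$)
$w{\left(p,B \right)} = - \frac{2 \left(p - 5 B\right)}{588 + B^{2}}$ ($w{\left(p,B \right)} = - 2 \frac{- 5 B + p}{642 + \left(B B - 54\right)} = - 2 \frac{p - 5 B}{642 + \left(B^{2} - 54\right)} = - 2 \frac{p - 5 B}{642 + \left(-54 + B^{2}\right)} = - 2 \frac{p - 5 B}{588 + B^{2}} = - \frac{2 \left(p - 5 B\right)}{588 + B^{2}}$)
$\frac{4236986}{w{\left(-809,-73 \right)}} - 2631449 = \frac{4236986}{2 \frac{1}{588 + \left(-73\right)^{2}} \left(\left(-1\right) \left(-809\right) + 5 \left(-73\right)\right)} - 2631449 = \frac{4236986}{2 \frac{1}{588 + 5329} \left(809 - 365\right)} - 2631449 = \frac{4236986}{2 \cdot \frac{1}{5917} \cdot 444} - 2631449 = \frac{4236986}{\frac{888}{5917}} - 2631449 = 4236986 \cdot \frac{5917}{888} - 2631449 = \frac{12535123081}{444} - 2631449 = \frac{11366759725}{444}$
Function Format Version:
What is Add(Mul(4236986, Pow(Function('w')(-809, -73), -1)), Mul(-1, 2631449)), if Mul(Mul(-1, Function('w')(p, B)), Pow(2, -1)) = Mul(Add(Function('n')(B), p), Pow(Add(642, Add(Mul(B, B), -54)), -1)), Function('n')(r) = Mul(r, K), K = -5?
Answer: Rational(11366759725, 444) ≈ 2.5601e+7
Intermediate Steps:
Function('n')(r) = Mul(-5, r) (Function('n')(r) = Mul(r, -5) = Mul(-5, r))
Function('w')(p, B) = Mul(-2, Pow(Add(588, Pow(B, 2)), -1), Add(p, Mul(-5, B))) (Function('w')(p, B) = Mul(-2, Mul(Add(Mul(-5, B), p), Pow(Add(642, Add(Mul(B, B), -54)), -1))) = Mul(-2, Mul(Add(p, Mul(-5, B)), Pow(Add(642, Add(Pow(B, 2), -54)), -1))) = Mul(-2, Mul(Add(p, Mul(-5, B)), Pow(Add(642, Add(-54, Pow(B, 2))), -1))) = Mul(-2, Mul(Add(p, Mul(-5, B)), Pow(Add(588, Pow(B, 2)), -1))) = Mul(-2, Mul(Pow(Add(588, Pow(B, 2)), -1), Add(p, Mul(-5, B)))) = Mul(-2, Pow(Add(588, Pow(B, 2)), -1), Add(p, Mul(-5, B))))
Add(Mul(4236986, Pow(Function('w')(-809, -73), -1)), Mul(-1, 2631449)) = Add(Mul(4236986, Pow(Mul(2, Pow(Add(588, Pow(-73, 2)), -1), Add(Mul(-1, -809), Mul(5, -73))), -1)), Mul(-1, 2631449)) = Add(Mul(4236986, Pow(Mul(2, Pow(Add(588, 5329), -1), Add(809, -365)), -1)), -2631449) = Add(Mul(4236986, Pow(Mul(2, Pow(5917, -1), 444), -1)), -2631449) = Add(Mul(4236986, Pow(Mul(2, Rational(1, 5917), 444), -1)), -2631449) = Add(Mul(4236986, Pow(Rational(888, 5917), -1)), -2631449) = Add(Mul(4236986, Rational(5917, 888)), -2631449) = Add(Rational(12535123081, 444), -2631449) = Rational(11366759725, 444)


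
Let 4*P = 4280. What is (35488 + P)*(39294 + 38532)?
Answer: 2845162908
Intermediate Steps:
P = 1070 (P = (¼)*4280 = 1070)
(35488 + P)*(39294 + 38532) = (35488 + 1070)*(39294 + 38532) = 36558*77826 = 2845162908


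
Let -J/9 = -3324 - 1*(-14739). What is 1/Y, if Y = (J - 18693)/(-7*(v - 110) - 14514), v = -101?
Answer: 13037/121428 ≈ 0.10736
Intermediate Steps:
J = -102735 (J = -9*(-3324 - 1*(-14739)) = -9*(-3324 + 14739) = -9*11415 = -102735)
Y = 121428/13037 (Y = (-102735 - 18693)/(-7*(-101 - 110) - 14514) = -121428/(-7*(-211) - 14514) = -121428/(1477 - 14514) = -121428/(-13037) = -121428*(-1/13037) = 121428/13037 ≈ 9.3141)
1/Y = 1/(121428/13037) = 13037/121428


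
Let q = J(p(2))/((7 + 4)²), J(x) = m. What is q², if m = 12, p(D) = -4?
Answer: 144/14641 ≈ 0.0098354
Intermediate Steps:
J(x) = 12
q = 12/121 (q = 12/((7 + 4)²) = 12/(11²) = 12/121 ≈ 0.099174)
q² = (12/121)² = 144/14641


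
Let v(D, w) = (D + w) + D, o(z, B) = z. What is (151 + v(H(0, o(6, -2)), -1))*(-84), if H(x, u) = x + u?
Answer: -13608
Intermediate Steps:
H(x, u) = u + x
v(D, w) = w + 2*D
(151 + v(H(0, o(6, -2)), -1))*(-84) = (151 + (-1 + 2*(6 + 0)))*(-84) = (151 + (-1 + 2*6))*(-84) = (151 + (-1 + 12))*(-84) = (151 + 11)*(-84) = 162*(-84) = -13608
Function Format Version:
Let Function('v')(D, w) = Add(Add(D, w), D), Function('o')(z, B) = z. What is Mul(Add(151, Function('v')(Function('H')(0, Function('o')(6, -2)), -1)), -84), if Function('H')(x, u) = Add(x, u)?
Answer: -13608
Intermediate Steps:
Function('H')(x, u) = Add(u, x)
Function('v')(D, w) = Add(w, Mul(2, D))
Mul(Add(151, Function('v')(Function('H')(0, Function('o')(6, -2)), -1)), -84) = Mul(Add(151, Add(-1, Mul(2, Add(6, 0)))), -84) = Mul(Add(151, Add(-1, Mul(2, 6))), -84) = Mul(Add(151, Add(-1, 12)), -84) = Mul(Add(151, 11), -84) = Mul(162, -84) = -13608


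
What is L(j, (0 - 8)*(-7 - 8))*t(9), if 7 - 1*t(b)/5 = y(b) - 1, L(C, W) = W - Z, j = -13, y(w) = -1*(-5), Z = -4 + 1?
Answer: 1845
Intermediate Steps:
Z = -3
y(w) = 5
L(C, W) = 3 + W (L(C, W) = W - 1*(-3) = W + 3 = 3 + W)
t(b) = 15 (t(b) = 35 - 5*(5 - 1) = 35 - 5*4 = 35 - 20 = 15)
L(j, (0 - 8)*(-7 - 8))*t(9) = (3 + (0 - 8)*(-7 - 8))*15 = (3 - 8*(-15))*15 = (3 + 120)*15 = 123*15 = 1845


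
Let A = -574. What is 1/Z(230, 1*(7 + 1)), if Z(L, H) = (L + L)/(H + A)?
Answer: -283/230 ≈ -1.2304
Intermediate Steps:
Z(L, H) = 2*L/(-574 + H) (Z(L, H) = (L + L)/(H - 574) = (2*L)/(-574 + H) = 2*L/(-574 + H))
1/Z(230, 1*(7 + 1)) = 1/(2*230/(-574 + 1*(7 + 1))) = 1/(2*230/(-574 + 1*8)) = 1/(2*230/(-574 + 8)) = 1/(2*230/(-566)) = 1/(2*230*(-1/566)) = 1/(-230/283) = -283/230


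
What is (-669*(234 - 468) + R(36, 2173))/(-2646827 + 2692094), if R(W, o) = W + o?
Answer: 158755/45267 ≈ 3.5071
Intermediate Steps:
(-669*(234 - 468) + R(36, 2173))/(-2646827 + 2692094) = (-669*(234 - 468) + (36 + 2173))/(-2646827 + 2692094) = (-669*(-234) + 2209)/45267 = (156546 + 2209)*(1/45267) = 158755*(1/45267) = 158755/45267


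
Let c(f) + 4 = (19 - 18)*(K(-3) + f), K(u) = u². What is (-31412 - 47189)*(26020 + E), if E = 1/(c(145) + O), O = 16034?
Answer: -33099484834281/16184 ≈ -2.0452e+9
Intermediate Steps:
c(f) = 5 + f (c(f) = -4 + (19 - 18)*((-3)² + f) = -4 + 1*(9 + f) = -4 + (9 + f) = 5 + f)
E = 1/16184 (E = 1/((5 + 145) + 16034) = 1/(150 + 16034) = 1/16184 ≈ 6.1789e-5)
(-31412 - 47189)*(26020 + E) = (-31412 - 47189)*(26020 + 1/16184) = -78601*421107681/16184 = -33099484834281/16184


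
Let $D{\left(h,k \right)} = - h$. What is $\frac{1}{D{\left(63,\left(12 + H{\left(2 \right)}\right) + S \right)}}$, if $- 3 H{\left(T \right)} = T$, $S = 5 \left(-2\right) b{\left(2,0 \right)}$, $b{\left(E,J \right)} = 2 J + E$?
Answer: $- \frac{1}{63} \approx -0.015873$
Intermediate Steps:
$b{\left(E,J \right)} = E + 2 J$
$S = -20$ ($S = 5 \left(-2\right) \left(2 + 2 \cdot 0\right) = - 10 \left(2 + 0\right) = \left(-10\right) 2 = -20$)
$H{\left(T \right)} = - \frac{T}{3}$
$\frac{1}{D{\left(63,\left(12 + H{\left(2 \right)}\right) + S \right)}} = \frac{1}{\left(-1\right) 63} = \frac{1}{-63} = - \frac{1}{63}$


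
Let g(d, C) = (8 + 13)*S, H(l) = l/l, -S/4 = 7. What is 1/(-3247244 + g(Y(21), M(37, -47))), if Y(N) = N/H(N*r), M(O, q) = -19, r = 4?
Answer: -1/3247832 ≈ -3.0790e-7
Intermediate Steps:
S = -28 (S = -4*7 = -28)
H(l) = 1
Y(N) = N (Y(N) = N/1 = N*1 = N)
g(d, C) = -588 (g(d, C) = (8 + 13)*(-28) = 21*(-28) = -588)
1/(-3247244 + g(Y(21), M(37, -47))) = 1/(-3247244 - 588) = 1/(-3247832) = -1/3247832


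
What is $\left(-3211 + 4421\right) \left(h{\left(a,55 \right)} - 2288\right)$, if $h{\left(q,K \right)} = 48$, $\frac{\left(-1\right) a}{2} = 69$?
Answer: $-2710400$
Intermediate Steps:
$a = -138$ ($a = \left(-2\right) 69 = -138$)
$\left(-3211 + 4421\right) \left(h{\left(a,55 \right)} - 2288\right) = \left(-3211 + 4421\right) \left(48 - 2288\right) = 1210 \left(-2240\right) = -2710400$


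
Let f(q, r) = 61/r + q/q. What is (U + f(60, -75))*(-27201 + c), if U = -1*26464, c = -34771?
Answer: 123001157992/75 ≈ 1.6400e+9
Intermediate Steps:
f(q, r) = 1 + 61/r (f(q, r) = 61/r + 1 = 1 + 61/r)
U = -26464
(U + f(60, -75))*(-27201 + c) = (-26464 + (61 - 75)/(-75))*(-27201 - 34771) = (-26464 - 1/75*(-14))*(-61972) = (-26464 + 14/75)*(-61972) = -1984786/75*(-61972) = 123001157992/75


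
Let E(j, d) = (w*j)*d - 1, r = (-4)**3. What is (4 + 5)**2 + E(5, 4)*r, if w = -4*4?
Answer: 20625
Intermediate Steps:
r = -64
w = -16
E(j, d) = -1 - 16*d*j (E(j, d) = (-16*j)*d - 1 = -16*d*j - 1 = -1 - 16*d*j)
(4 + 5)**2 + E(5, 4)*r = (4 + 5)**2 + (-1 - 16*4*5)*(-64) = 9**2 + (-1 - 320)*(-64) = 81 - 321*(-64) = 81 + 20544 = 20625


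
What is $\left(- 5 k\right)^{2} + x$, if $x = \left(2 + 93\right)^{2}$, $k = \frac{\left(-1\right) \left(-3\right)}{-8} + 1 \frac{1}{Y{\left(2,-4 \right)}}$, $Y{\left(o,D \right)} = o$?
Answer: $\frac{577625}{64} \approx 9025.4$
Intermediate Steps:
$k = \frac{1}{8}$ ($k = \frac{\left(-1\right) \left(-3\right)}{-8} + 1 \cdot \frac{1}{2} = 3 \left(- \frac{1}{8}\right) + 1 \cdot \frac{1}{2} = - \frac{3}{8} + \frac{1}{2} = \frac{1}{8} \approx 0.125$)
$x = 9025$ ($x = 95^{2} = 9025$)
$\left(- 5 k\right)^{2} + x = \left(\left(-5\right) \frac{1}{8}\right)^{2} + 9025 = \left(- \frac{5}{8}\right)^{2} + 9025 = \frac{25}{64} + 9025 = \frac{577625}{64}$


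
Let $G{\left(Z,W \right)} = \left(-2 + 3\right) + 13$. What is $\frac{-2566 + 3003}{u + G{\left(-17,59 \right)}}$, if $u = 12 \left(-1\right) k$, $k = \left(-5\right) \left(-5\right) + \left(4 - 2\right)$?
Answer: $- \frac{437}{310} \approx -1.4097$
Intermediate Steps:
$G{\left(Z,W \right)} = 14$ ($G{\left(Z,W \right)} = 1 + 13 = 14$)
$k = 27$ ($k = 25 + 2 = 27$)
$u = -324$ ($u = 12 \left(-1\right) 27 = \left(-12\right) 27 = -324$)
$\frac{-2566 + 3003}{u + G{\left(-17,59 \right)}} = \frac{-2566 + 3003}{-324 + 14} = \frac{437}{-310} = 437 \left(- \frac{1}{310}\right) = - \frac{437}{310}$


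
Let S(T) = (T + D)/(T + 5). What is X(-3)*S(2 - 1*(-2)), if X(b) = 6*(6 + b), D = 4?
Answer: 16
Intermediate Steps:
S(T) = (4 + T)/(5 + T) (S(T) = (T + 4)/(T + 5) = (4 + T)/(5 + T))
X(b) = 36 + 6*b
X(-3)*S(2 - 1*(-2)) = (36 + 6*(-3))*((4 + (2 - 1*(-2)))/(5 + (2 - 1*(-2)))) = (36 - 18)*((4 + (2 + 2))/(5 + (2 + 2))) = 18*((4 + 4)/(5 + 4)) = 18*(8/9) = 16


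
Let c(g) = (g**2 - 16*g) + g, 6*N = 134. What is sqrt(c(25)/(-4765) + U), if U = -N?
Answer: I*sqrt(182978859)/2859 ≈ 4.7314*I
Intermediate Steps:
N = 67/3 (N = (1/6)*134 = 67/3 ≈ 22.333)
c(g) = g**2 - 15*g
U = -67/3 (U = -1*67/3 = -67/3 ≈ -22.333)
sqrt(c(25)/(-4765) + U) = sqrt((25*(-15 + 25))/(-4765) - 67/3) = sqrt((25*10)*(-1/4765) - 67/3) = sqrt(250*(-1/4765) - 67/3) = sqrt(-50/953 - 67/3) = sqrt(-64001/2859) = I*sqrt(182978859)/2859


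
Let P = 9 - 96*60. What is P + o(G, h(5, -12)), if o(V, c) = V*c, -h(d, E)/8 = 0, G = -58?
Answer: -5751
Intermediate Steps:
h(d, E) = 0 (h(d, E) = -8*0 = 0)
P = -5751 (P = 9 - 5760 = -5751)
P + o(G, h(5, -12)) = -5751 - 58*0 = -5751 + 0 = -5751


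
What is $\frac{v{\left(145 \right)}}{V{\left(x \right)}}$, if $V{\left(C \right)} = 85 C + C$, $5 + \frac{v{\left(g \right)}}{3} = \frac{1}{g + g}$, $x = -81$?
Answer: $\frac{161}{74820} \approx 0.0021518$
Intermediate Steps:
$v{\left(g \right)} = -15 + \frac{3}{2 g}$ ($v{\left(g \right)} = -15 + \frac{3}{g + g} = -15 + \frac{3}{2 g}$)
$V{\left(C \right)} = 86 C$
$\frac{v{\left(145 \right)}}{V{\left(x \right)}} = \frac{-15 + \frac{3}{2 \cdot 145}}{86 \left(-81\right)} = \frac{-15 + \frac{3}{2} \cdot \frac{1}{145}}{-6966} = \left(-15 + \frac{3}{290}\right) \left(- \frac{1}{6966}\right) = \left(- \frac{4347}{290}\right) \left(- \frac{1}{6966}\right) = \frac{161}{74820}$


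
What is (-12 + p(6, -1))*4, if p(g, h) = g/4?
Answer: -42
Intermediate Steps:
p(g, h) = g/4 (p(g, h) = g*(1/4) = g/4)
(-12 + p(6, -1))*4 = (-12 + (1/4)*6)*4 = (-12 + 3/2)*4 = -21/2*4 = -42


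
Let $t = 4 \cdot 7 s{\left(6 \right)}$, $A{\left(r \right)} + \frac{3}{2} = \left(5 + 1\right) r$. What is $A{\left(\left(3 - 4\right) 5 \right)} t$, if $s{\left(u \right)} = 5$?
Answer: $-4410$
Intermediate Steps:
$A{\left(r \right)} = - \frac{3}{2} + 6 r$ ($A{\left(r \right)} = - \frac{3}{2} + \left(5 + 1\right) r = - \frac{3}{2} + 6 r$)
$t = 140$ ($t = 4 \cdot 7 \cdot 5 = 28 \cdot 5 = 140$)
$A{\left(\left(3 - 4\right) 5 \right)} t = \left(- \frac{3}{2} + 6 \left(3 - 4\right) 5\right) 140 = \left(- \frac{3}{2} + 6 \left(\left(-1\right) 5\right)\right) 140 = \left(- \frac{3}{2} + 6 \left(-5\right)\right) 140 = \left(- \frac{3}{2} - 30\right) 140 = \left(- \frac{63}{2}\right) 140 = -4410$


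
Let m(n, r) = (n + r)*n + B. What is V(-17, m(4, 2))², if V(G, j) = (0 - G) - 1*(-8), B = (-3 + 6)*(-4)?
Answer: 625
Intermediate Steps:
B = -12 (B = 3*(-4) = -12)
m(n, r) = -12 + n*(n + r) (m(n, r) = (n + r)*n - 12 = n*(n + r) - 12 = -12 + n*(n + r))
V(G, j) = 8 - G (V(G, j) = -G + 8 = 8 - G)
V(-17, m(4, 2))² = (8 - 1*(-17))² = (8 + 17)² = 25² = 625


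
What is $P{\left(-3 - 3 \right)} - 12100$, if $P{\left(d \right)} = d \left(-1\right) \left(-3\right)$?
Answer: $-12118$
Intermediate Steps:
$P{\left(d \right)} = 3 d$ ($P{\left(d \right)} = - d \left(-3\right) = 3 d$)
$P{\left(-3 - 3 \right)} - 12100 = 3 \left(-3 - 3\right) - 12100 = 3 \left(-6\right) - 12100 = -18 - 12100 = -12118$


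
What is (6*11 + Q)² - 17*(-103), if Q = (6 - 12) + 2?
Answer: 5595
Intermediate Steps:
Q = -4 (Q = -6 + 2 = -4)
(6*11 + Q)² - 17*(-103) = (6*11 - 4)² - 17*(-103) = (66 - 4)² - 1*(-1751) = 62² + 1751 = 3844 + 1751 = 5595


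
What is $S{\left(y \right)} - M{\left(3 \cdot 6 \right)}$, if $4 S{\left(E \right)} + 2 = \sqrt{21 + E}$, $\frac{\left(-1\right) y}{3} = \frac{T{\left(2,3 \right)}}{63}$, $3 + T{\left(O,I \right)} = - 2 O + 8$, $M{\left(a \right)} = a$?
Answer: $- \frac{37}{2} + \frac{\sqrt{2310}}{42} \approx -17.356$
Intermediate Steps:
$T{\left(O,I \right)} = 5 - 2 O$ ($T{\left(O,I \right)} = -3 - \left(-8 + 2 O\right) = 5 - 2 O$)
$y = - \frac{1}{21}$ ($y = - 3 \frac{5 - 4}{63} = - 3 \left(5 - 4\right) \frac{1}{63} = - 3 \cdot 1 \cdot \frac{1}{63} = \left(-3\right) \frac{1}{63} = - \frac{1}{21} \approx -0.047619$)
$S{\left(E \right)} = - \frac{1}{2} + \frac{\sqrt{21 + E}}{4}$
$S{\left(y \right)} - M{\left(3 \cdot 6 \right)} = \left(- \frac{1}{2} + \frac{\sqrt{21 - \frac{1}{21}}}{4}\right) - 3 \cdot 6 = \left(- \frac{1}{2} + \frac{\sqrt{\frac{440}{21}}}{4}\right) - 18 = \left(- \frac{1}{2} + \frac{\frac{2}{21} \sqrt{2310}}{4}\right) - 18 = \left(- \frac{1}{2} + \frac{\sqrt{2310}}{42}\right) - 18 = - \frac{37}{2} + \frac{\sqrt{2310}}{42}$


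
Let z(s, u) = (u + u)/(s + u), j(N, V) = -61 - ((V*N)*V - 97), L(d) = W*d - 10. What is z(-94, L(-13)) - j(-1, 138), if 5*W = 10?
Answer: -1240164/65 ≈ -19079.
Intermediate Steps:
W = 2 (W = (⅕)*10 = 2)
L(d) = -10 + 2*d (L(d) = 2*d - 10 = -10 + 2*d)
j(N, V) = 36 - N*V² (j(N, V) = -61 - ((N*V)*V - 97) = -61 - (N*V² - 97) = -61 - (-97 + N*V²) = -61 + (97 - N*V²) = 36 - N*V²)
z(s, u) = 2*u/(s + u) (z(s, u) = (2*u)/(s + u) = 2*u/(s + u))
z(-94, L(-13)) - j(-1, 138) = 2*(-10 + 2*(-13))/(-94 + (-10 + 2*(-13))) - (36 - 1*(-1)*138²) = 2*(-10 - 26)/(-94 + (-10 - 26)) - (36 - 1*(-1)*19044) = 2*(-36)/(-94 - 36) - (36 + 19044) = 2*(-36)/(-130) - 1*19080 = 2*(-36)*(-1/130) - 19080 = 36/65 - 19080 = -1240164/65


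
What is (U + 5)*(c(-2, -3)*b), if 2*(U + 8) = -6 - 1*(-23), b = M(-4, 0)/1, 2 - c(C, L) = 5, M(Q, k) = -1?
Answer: 33/2 ≈ 16.500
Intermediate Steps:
c(C, L) = -3 (c(C, L) = 2 - 1*5 = 2 - 5 = -3)
b = -1 (b = -1/1 = -1*1 = -1)
U = ½ (U = -8 + (-6 - 1*(-23))/2 = -8 + (-6 + 23)/2 = -8 + (½)*17 = -8 + 17/2 = ½ ≈ 0.50000)
(U + 5)*(c(-2, -3)*b) = (½ + 5)*(-3*(-1)) = (11/2)*3 = 33/2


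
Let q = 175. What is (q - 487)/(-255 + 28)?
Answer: 312/227 ≈ 1.3744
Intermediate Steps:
(q - 487)/(-255 + 28) = (175 - 487)/(-255 + 28) = -312/(-227) = -312*(-1/227) = 312/227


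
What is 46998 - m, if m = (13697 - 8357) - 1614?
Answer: 43272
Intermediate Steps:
m = 3726 (m = 5340 - 1614 = 3726)
46998 - m = 46998 - 1*3726 = 46998 - 3726 = 43272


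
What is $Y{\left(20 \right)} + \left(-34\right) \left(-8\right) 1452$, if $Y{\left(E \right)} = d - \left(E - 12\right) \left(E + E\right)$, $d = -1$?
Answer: $394623$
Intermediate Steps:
$Y{\left(E \right)} = -1 - 2 E \left(-12 + E\right)$ ($Y{\left(E \right)} = -1 - \left(E - 12\right) \left(E + E\right) = -1 - \left(E - 12\right) 2 E = -1 - \left(-12 + E\right) 2 E = -1 - 2 E \left(-12 + E\right)$)
$Y{\left(20 \right)} + \left(-34\right) \left(-8\right) 1452 = \left(-1 - 2 \cdot 20^{2} + 24 \cdot 20\right) + \left(-34\right) \left(-8\right) 1452 = \left(-1 - 800 + 480\right) + 272 \cdot 1452 = \left(-1 - 800 + 480\right) + 394944 = -321 + 394944 = 394623$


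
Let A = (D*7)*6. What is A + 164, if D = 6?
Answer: 416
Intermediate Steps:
A = 252 (A = (6*7)*6 = 42*6 = 252)
A + 164 = 252 + 164 = 416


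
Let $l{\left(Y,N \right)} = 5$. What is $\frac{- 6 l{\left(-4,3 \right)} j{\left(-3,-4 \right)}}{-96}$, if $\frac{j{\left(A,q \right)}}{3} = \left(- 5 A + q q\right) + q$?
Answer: $\frac{405}{16} \approx 25.313$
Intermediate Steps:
$j{\left(A,q \right)} = - 15 A + 3 q + 3 q^{2}$ ($j{\left(A,q \right)} = 3 \left(\left(- 5 A + q q\right) + q\right) = 3 \left(\left(- 5 A + q^{2}\right) + q\right) = 3 \left(\left(q^{2} - 5 A\right) + q\right) = 3 \left(q + q^{2} - 5 A\right) = - 15 A + 3 q + 3 q^{2}$)
$\frac{- 6 l{\left(-4,3 \right)} j{\left(-3,-4 \right)}}{-96} = \frac{\left(-6\right) 5 \left(\left(-15\right) \left(-3\right) + 3 \left(-4\right) + 3 \left(-4\right)^{2}\right)}{-96} = - 30 \left(45 - 12 + 3 \cdot 16\right) \left(- \frac{1}{96}\right) = - 30 \left(45 - 12 + 48\right) \left(- \frac{1}{96}\right) = \left(-30\right) 81 \left(- \frac{1}{96}\right) = \left(-2430\right) \left(- \frac{1}{96}\right) = \frac{405}{16}$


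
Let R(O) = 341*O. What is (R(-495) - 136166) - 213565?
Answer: -518526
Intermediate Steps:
(R(-495) - 136166) - 213565 = (341*(-495) - 136166) - 213565 = (-168795 - 136166) - 213565 = -304961 - 213565 = -518526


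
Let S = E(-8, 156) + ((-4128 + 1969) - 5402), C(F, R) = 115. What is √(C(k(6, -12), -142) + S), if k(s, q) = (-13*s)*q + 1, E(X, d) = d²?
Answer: √16890 ≈ 129.96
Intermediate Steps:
k(s, q) = 1 - 13*q*s (k(s, q) = -13*q*s + 1 = 1 - 13*q*s)
S = 16775 (S = 156² + ((-4128 + 1969) - 5402) = 24336 + (-2159 - 5402) = 24336 - 7561 = 16775)
√(C(k(6, -12), -142) + S) = √(115 + 16775) = √16890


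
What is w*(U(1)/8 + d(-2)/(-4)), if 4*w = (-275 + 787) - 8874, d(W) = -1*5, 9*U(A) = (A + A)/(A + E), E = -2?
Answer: -45991/18 ≈ -2555.1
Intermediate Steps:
U(A) = 2*A/(9*(-2 + A)) (U(A) = ((A + A)/(A - 2))/9 = ((2*A)/(-2 + A))/9 = (2*A/(-2 + A))/9 = 2*A/(9*(-2 + A)))
d(W) = -5
w = -4181/2 (w = ((-275 + 787) - 8874)/4 = (512 - 8874)/4 = (¼)*(-8362) = -4181/2 ≈ -2090.5)
w*(U(1)/8 + d(-2)/(-4)) = -4181*(((2/9)*1/(-2 + 1))/8 - 5/(-4))/2 = -4181*(((2/9)*1/(-1))*(⅛) - 5*(-¼))/2 = -4181*(((2/9)*1*(-1))*(⅛) + 5/4)/2 = -4181*(-2/9*⅛ + 5/4)/2 = -4181*(-1/36 + 5/4)/2 = -4181/2*11/9 = -45991/18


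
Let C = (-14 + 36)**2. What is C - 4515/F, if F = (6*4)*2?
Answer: 6239/16 ≈ 389.94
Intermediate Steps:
C = 484 (C = 22**2 = 484)
F = 48 (F = 24*2 = 48)
C - 4515/F = 484 - 4515/48 = 484 - 4515*1/48 = 484 - 1505/16 = 6239/16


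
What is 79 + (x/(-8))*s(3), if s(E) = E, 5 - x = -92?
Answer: 341/8 ≈ 42.625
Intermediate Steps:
x = 97 (x = 5 - 1*(-92) = 5 + 92 = 97)
79 + (x/(-8))*s(3) = 79 + (97/(-8))*3 = 79 + (97*(-⅛))*3 = 79 - 97/8*3 = 79 - 291/8 = 341/8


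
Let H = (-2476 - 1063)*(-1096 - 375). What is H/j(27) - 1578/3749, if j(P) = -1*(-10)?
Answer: 19516787101/37490 ≈ 5.2059e+5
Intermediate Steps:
H = 5205869 (H = -3539*(-1471) = 5205869)
j(P) = 10
H/j(27) - 1578/3749 = 5205869/10 - 1578/3749 = 19516787101/37490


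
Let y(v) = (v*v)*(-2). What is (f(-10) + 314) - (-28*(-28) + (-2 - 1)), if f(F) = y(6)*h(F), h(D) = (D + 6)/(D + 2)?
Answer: -503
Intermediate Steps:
h(D) = (6 + D)/(2 + D)
y(v) = -2*v² (y(v) = v²*(-2) = -2*v²)
f(F) = -72*(6 + F)/(2 + F) (f(F) = (-2*6²)*((6 + F)/(2 + F)) = (-2*36)*((6 + F)/(2 + F)) = -72*(6 + F)/(2 + F))
(f(-10) + 314) - (-28*(-28) + (-2 - 1)) = (72*(-6 - 1*(-10))/(2 - 10) + 314) - (-28*(-28) + (-2 - 1)) = (72*(-6 + 10)/(-8) + 314) - (784 - 3) = (72*(-⅛)*4 + 314) - 1*781 = (-36 + 314) - 781 = 278 - 781 = -503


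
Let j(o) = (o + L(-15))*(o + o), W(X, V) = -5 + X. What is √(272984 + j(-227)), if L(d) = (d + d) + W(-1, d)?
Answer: √392386 ≈ 626.41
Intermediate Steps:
L(d) = -6 + 2*d (L(d) = (d + d) + (-5 - 1) = 2*d - 6 = -6 + 2*d)
j(o) = 2*o*(-36 + o) (j(o) = (o + (-6 + 2*(-15)))*(o + o) = (o + (-6 - 30))*(2*o) = (o - 36)*(2*o) = (-36 + o)*(2*o) = 2*o*(-36 + o))
√(272984 + j(-227)) = √(272984 + 2*(-227)*(-36 - 227)) = √(272984 + 2*(-227)*(-263)) = √(272984 + 119402) = √392386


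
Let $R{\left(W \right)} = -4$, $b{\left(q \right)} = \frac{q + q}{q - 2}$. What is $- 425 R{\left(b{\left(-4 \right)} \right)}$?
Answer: $1700$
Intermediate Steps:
$b{\left(q \right)} = \frac{2 q}{-2 + q}$
$- 425 R{\left(b{\left(-4 \right)} \right)} = \left(-425\right) \left(-4\right) = 1700$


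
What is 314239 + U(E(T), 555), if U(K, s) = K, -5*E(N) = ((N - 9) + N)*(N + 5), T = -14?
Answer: 1570862/5 ≈ 3.1417e+5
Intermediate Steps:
E(N) = -(-9 + 2*N)*(5 + N)/5 (E(N) = -((N - 9) + N)*(N + 5)/5 = -((-9 + N) + N)*(5 + N)/5 = -(-9 + 2*N)*(5 + N)/5)
314239 + U(E(T), 555) = 314239 + (9 - ⅖*(-14)² - ⅕*(-14)) = 314239 + (9 - ⅖*196 + 14/5) = 314239 + (9 - 392/5 + 14/5) = 314239 - 333/5 = 1570862/5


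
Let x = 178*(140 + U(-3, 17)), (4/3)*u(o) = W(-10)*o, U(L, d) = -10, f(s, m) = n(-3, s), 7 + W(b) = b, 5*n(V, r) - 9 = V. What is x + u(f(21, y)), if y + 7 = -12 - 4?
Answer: 231247/10 ≈ 23125.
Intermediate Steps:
y = -23 (y = -7 + (-12 - 4) = -7 - 16 = -23)
n(V, r) = 9/5 + V/5
W(b) = -7 + b
f(s, m) = 6/5 (f(s, m) = 9/5 + (⅕)*(-3) = 9/5 - ⅗ = 6/5)
u(o) = -51*o/4 (u(o) = 3*((-7 - 10)*o)/4 = 3*(-17*o)/4 = -51*o/4)
x = 23140 (x = 178*(140 - 10) = 178*130 = 23140)
x + u(f(21, y)) = 23140 - 51/4*6/5 = 23140 - 153/10 = 231247/10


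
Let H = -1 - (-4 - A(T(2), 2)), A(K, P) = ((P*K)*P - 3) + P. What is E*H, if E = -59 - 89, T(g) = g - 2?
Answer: -296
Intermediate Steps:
T(g) = -2 + g
A(K, P) = -3 + P + K*P**2 (A(K, P) = ((K*P)*P - 3) + P = (K*P**2 - 3) + P = (-3 + K*P**2) + P = -3 + P + K*P**2)
E = -148
H = 2 (H = -1 - (-4 - (-3 + 2 + (-2 + 2)*2**2)) = -1 - (-4 - (-3 + 2 + 0*4)) = -1 - (-4 - (-3 + 2 + 0)) = -1 - (-4 - 1*(-1)) = -1 - (-4 + 1) = -1 - 1*(-3) = -1 + 3 = 2)
E*H = -148*2 = -296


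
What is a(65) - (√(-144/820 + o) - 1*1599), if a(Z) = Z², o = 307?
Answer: 5824 - √12894295/205 ≈ 5806.5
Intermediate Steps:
a(65) - (√(-144/820 + o) - 1*1599) = 65² - (√(-144/820 + 307) - 1*1599) = 4225 - (√(-144*1/820 + 307) - 1599) = 4225 - (√(-36/205 + 307) - 1599) = 4225 - (√(62899/205) - 1599) = 4225 - (√12894295/205 - 1599) = 4225 - (-1599 + √12894295/205) = 4225 + (1599 - √12894295/205) = 5824 - √12894295/205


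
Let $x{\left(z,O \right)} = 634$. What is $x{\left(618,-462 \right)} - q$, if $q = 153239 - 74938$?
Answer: $-77667$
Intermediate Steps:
$q = 78301$
$x{\left(618,-462 \right)} - q = 634 - 78301 = -77667$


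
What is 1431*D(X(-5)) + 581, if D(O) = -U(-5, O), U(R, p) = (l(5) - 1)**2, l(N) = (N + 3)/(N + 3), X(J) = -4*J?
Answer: 581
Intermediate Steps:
l(N) = 1 (l(N) = (3 + N)/(3 + N) = 1)
U(R, p) = 0 (U(R, p) = (1 - 1)**2 = 0**2 = 0)
D(O) = 0 (D(O) = -1*0 = 0)
1431*D(X(-5)) + 581 = 1431*0 + 581 = 0 + 581 = 581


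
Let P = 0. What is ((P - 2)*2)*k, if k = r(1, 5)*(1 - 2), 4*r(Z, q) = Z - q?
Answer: -4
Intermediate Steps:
r(Z, q) = -q/4 + Z/4 (r(Z, q) = (Z - q)/4 = -q/4 + Z/4)
k = 1 (k = (-¼*5 + (¼)*1)*(1 - 2) = (-5/4 + ¼)*(-1) = -1*(-1) = 1)
((P - 2)*2)*k = ((0 - 2)*2)*1 = -2*2*1 = -4*1 = -4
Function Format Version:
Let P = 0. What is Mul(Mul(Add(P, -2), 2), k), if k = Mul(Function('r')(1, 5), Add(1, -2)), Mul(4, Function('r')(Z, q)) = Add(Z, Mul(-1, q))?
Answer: -4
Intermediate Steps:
Function('r')(Z, q) = Add(Mul(Rational(-1, 4), q), Mul(Rational(1, 4), Z)) (Function('r')(Z, q) = Mul(Rational(1, 4), Add(Z, Mul(-1, q))) = Add(Mul(Rational(-1, 4), q), Mul(Rational(1, 4), Z)))
k = 1 (k = Mul(Add(Mul(Rational(-1, 4), 5), Mul(Rational(1, 4), 1)), Add(1, -2)) = Mul(Add(Rational(-5, 4), Rational(1, 4)), -1) = Mul(-1, -1) = 1)
Mul(Mul(Add(P, -2), 2), k) = Mul(Mul(Add(0, -2), 2), 1) = Mul(Mul(-2, 2), 1) = Mul(-4, 1) = -4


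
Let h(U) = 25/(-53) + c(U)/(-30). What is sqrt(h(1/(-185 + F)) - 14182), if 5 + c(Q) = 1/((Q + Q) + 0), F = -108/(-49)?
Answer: I*sqrt(195164730995)/3710 ≈ 119.08*I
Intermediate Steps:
F = 108/49 (F = -108*(-1/49) = 108/49 ≈ 2.2041)
c(Q) = -5 + 1/(2*Q) (c(Q) = -5 + 1/((Q + Q) + 0) = -5 + 1/(2*Q + 0) = -5 + 1/(2*Q))
h(U) = -97/318 - 1/(60*U) (h(U) = 25/(-53) + (-5 + 1/(2*U))/(-30) = 25*(-1/53) + (-5 + 1/(2*U))*(-1/30) = -25/53 + (1/6 - 1/(60*U)) = -97/318 - 1/(60*U))
sqrt(h(1/(-185 + F)) - 14182) = sqrt((-53 - 970/(-185 + 108/49))/(3180*(1/(-185 + 108/49))) - 14182) = sqrt((-53 - 970/(-8957/49))/(3180*(1/(-8957/49))) - 14182) = sqrt((-53 - 970*(-49/8957))/(3180*(-49/8957)) - 14182) = sqrt((1/3180)*(-8957/49)*(-53 + 47530/8957) - 14182) = sqrt((1/3180)*(-8957/49)*(-427191/8957) - 14182) = sqrt(142397/51940 - 14182) = sqrt(-736470683/51940) = I*sqrt(195164730995)/3710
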